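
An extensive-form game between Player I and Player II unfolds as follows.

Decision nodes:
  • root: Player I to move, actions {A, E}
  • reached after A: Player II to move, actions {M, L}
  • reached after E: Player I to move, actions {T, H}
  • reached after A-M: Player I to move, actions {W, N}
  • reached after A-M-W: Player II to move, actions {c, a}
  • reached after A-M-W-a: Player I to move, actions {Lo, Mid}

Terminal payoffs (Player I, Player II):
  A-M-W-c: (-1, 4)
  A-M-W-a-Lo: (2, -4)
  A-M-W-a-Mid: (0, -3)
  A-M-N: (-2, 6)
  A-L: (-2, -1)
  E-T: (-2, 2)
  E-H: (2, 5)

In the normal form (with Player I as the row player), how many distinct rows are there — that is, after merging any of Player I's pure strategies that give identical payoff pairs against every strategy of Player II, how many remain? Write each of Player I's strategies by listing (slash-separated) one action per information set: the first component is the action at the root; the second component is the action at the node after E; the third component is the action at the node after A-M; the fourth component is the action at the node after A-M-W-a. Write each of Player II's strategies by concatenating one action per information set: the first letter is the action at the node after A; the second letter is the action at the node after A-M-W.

5

Player I has 16 pure strategies: A/T/W/Lo, A/T/W/Mid, A/T/N/Lo, A/T/N/Mid, A/H/W/Lo, A/H/W/Mid, A/H/N/Lo, A/H/N/Mid, E/T/W/Lo, E/T/W/Mid, E/T/N/Lo, E/T/N/Mid, E/H/W/Lo, E/H/W/Mid, E/H/N/Lo, E/H/N/Mid. Columns: Mc, Ma, Lc, La.
{A/T/W/Lo, A/H/W/Lo} → row (-1,4) (2,-4) (-2,-1) (-2,-1)
{A/T/W/Mid, A/H/W/Mid} → row (-1,4) (0,-3) (-2,-1) (-2,-1)
{A/T/N/Lo, A/T/N/Mid, A/H/N/Lo, A/H/N/Mid} → row (-2,6) (-2,6) (-2,-1) (-2,-1)
{E/T/W/Lo, E/T/W/Mid, E/T/N/Lo, E/T/N/Mid} → row (-2,2) (-2,2) (-2,2) (-2,2)
{E/H/W/Lo, E/H/W/Mid, E/H/N/Lo, E/H/N/Mid} → row (2,5) (2,5) (2,5) (2,5)
That's 5 distinct rows out of 16 strategies.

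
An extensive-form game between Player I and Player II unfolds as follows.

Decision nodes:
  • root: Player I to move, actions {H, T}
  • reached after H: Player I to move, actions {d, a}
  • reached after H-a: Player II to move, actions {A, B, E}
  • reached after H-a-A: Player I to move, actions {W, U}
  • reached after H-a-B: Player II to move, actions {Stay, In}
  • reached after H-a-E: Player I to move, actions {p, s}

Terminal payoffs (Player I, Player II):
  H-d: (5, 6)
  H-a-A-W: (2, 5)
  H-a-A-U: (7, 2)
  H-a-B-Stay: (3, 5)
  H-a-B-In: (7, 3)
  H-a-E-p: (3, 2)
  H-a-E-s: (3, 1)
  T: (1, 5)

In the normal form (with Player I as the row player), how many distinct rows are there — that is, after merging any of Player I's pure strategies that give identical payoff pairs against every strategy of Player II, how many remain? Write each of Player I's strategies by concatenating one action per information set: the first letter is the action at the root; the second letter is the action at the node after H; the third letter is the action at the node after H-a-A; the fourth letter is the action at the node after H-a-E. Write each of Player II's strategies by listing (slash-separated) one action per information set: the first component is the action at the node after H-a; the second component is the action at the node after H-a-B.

6

Player I has 16 pure strategies: HdWp, HdWs, HdUp, HdUs, HaWp, HaWs, HaUp, HaUs, TdWp, TdWs, TdUp, TdUs, TaWp, TaWs, TaUp, TaUs. Columns: A/Stay, A/In, B/Stay, B/In, E/Stay, E/In.
{HdWp, HdWs, HdUp, HdUs} → row (5,6) (5,6) (5,6) (5,6) (5,6) (5,6)
{HaWp} → row (2,5) (2,5) (3,5) (7,3) (3,2) (3,2)
{HaWs} → row (2,5) (2,5) (3,5) (7,3) (3,1) (3,1)
{HaUp} → row (7,2) (7,2) (3,5) (7,3) (3,2) (3,2)
{HaUs} → row (7,2) (7,2) (3,5) (7,3) (3,1) (3,1)
{TdWp, TdWs, TdUp, TdUs, TaWp, TaWs, TaUp, TaUs} → row (1,5) (1,5) (1,5) (1,5) (1,5) (1,5)
That's 6 distinct rows out of 16 strategies.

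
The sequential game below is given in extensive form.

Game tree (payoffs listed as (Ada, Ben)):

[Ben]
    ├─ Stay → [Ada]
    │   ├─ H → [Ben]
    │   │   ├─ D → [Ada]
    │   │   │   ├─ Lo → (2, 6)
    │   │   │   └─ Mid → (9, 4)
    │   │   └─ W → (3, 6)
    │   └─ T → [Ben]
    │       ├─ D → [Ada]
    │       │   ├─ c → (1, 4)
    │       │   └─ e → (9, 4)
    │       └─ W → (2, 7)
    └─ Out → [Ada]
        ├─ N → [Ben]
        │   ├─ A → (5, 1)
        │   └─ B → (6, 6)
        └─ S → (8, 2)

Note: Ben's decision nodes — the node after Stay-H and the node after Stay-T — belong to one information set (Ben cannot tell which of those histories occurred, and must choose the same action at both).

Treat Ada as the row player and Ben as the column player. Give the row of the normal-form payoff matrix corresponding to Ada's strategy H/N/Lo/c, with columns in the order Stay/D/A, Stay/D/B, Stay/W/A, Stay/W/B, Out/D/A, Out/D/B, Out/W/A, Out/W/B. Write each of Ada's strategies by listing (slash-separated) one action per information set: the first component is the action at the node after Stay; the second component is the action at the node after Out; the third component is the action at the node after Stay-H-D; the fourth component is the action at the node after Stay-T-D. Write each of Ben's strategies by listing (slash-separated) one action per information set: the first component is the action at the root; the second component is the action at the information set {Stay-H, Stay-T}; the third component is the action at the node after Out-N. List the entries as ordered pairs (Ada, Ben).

(2,6) (2,6) (3,6) (3,6) (5,1) (6,6) (5,1) (6,6)

vs Stay/D/A: Ben plays Stay → Ada plays H at [Stay] → Ben plays D at [Stay-H] → Ada plays Lo at [Stay-H-D] → (2, 6)
vs Stay/D/B: Ben plays Stay → Ada plays H at [Stay] → Ben plays D at [Stay-H] → Ada plays Lo at [Stay-H-D] → (2, 6)
vs Stay/W/A: Ben plays Stay → Ada plays H at [Stay] → Ben plays W at [Stay-H] → (3, 6)
vs Stay/W/B: Ben plays Stay → Ada plays H at [Stay] → Ben plays W at [Stay-H] → (3, 6)
vs Out/D/A: Ben plays Out → Ada plays N at [Out] → Ben plays A at [Out-N] → (5, 1)
vs Out/D/B: Ben plays Out → Ada plays N at [Out] → Ben plays B at [Out-N] → (6, 6)
vs Out/W/A: Ben plays Out → Ada plays N at [Out] → Ben plays A at [Out-N] → (5, 1)
vs Out/W/B: Ben plays Out → Ada plays N at [Out] → Ben plays B at [Out-N] → (6, 6)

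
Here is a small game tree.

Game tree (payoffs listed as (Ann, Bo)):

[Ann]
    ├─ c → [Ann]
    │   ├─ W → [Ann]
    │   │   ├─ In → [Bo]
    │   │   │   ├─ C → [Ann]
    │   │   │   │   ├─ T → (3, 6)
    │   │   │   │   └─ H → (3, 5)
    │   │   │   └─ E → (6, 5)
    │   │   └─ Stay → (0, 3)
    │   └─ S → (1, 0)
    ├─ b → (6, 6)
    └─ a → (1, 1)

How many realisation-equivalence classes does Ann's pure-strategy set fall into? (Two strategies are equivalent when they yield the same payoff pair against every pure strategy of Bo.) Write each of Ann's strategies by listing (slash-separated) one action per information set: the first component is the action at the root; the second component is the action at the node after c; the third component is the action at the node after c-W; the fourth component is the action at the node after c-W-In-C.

Ann has 24 pure strategies: c/W/In/T, c/W/In/H, c/W/Stay/T, c/W/Stay/H, c/S/In/T, c/S/In/H, c/S/Stay/T, c/S/Stay/H, b/W/In/T, b/W/In/H, b/W/Stay/T, b/W/Stay/H, b/S/In/T, b/S/In/H, b/S/Stay/T, b/S/Stay/H, a/W/In/T, a/W/In/H, a/W/Stay/T, a/W/Stay/H, a/S/In/T, a/S/In/H, a/S/Stay/T, a/S/Stay/H. Columns: C, E.
{c/W/In/T} → row (3,6) (6,5)
{c/W/In/H} → row (3,5) (6,5)
{c/W/Stay/T, c/W/Stay/H} → row (0,3) (0,3)
{c/S/In/T, c/S/In/H, c/S/Stay/T, c/S/Stay/H} → row (1,0) (1,0)
{b/W/In/T, b/W/In/H, b/W/Stay/T, b/W/Stay/H, b/S/In/T, b/S/In/H, b/S/Stay/T, b/S/Stay/H} → row (6,6) (6,6)
{a/W/In/T, a/W/In/H, a/W/Stay/T, a/W/Stay/H, a/S/In/T, a/S/In/H, a/S/Stay/T, a/S/Stay/H} → row (1,1) (1,1)
That's 6 distinct rows out of 24 strategies.

6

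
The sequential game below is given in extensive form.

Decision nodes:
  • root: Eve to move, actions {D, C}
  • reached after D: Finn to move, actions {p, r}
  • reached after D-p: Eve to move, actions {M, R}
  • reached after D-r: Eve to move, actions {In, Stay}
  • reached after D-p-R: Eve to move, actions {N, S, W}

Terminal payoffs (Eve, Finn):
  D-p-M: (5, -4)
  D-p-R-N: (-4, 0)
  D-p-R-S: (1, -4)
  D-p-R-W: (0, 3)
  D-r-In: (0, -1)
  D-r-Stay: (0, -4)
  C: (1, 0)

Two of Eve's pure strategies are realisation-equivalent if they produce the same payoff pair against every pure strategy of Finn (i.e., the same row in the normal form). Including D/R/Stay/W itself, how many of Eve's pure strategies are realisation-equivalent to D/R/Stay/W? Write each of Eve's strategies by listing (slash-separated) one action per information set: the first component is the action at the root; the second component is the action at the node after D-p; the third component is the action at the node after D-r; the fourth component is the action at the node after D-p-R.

1

Row for D/R/Stay/W (columns p, r): (0,3) (0,-4).
Every one of Eve's information sets is on the play path for some reply by Finn when Eve follows D/R/Stay/W.
Changing the action at any of them therefore changes at least one column, so only D/R/Stay/W itself gives this row.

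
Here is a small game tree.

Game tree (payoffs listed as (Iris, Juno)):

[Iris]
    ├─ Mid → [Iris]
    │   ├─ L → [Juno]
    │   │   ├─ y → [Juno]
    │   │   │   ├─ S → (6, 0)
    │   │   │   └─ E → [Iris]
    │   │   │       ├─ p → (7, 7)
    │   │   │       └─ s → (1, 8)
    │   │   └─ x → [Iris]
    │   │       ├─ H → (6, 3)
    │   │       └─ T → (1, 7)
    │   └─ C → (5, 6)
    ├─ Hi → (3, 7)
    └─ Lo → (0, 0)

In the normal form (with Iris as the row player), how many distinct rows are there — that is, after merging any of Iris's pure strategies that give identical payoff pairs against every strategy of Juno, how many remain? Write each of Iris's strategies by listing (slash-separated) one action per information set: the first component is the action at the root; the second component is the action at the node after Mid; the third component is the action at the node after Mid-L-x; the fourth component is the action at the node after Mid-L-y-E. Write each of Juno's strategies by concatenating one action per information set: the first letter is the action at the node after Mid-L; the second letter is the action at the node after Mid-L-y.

Iris has 24 pure strategies: Mid/L/H/p, Mid/L/H/s, Mid/L/T/p, Mid/L/T/s, Mid/C/H/p, Mid/C/H/s, Mid/C/T/p, Mid/C/T/s, Hi/L/H/p, Hi/L/H/s, Hi/L/T/p, Hi/L/T/s, Hi/C/H/p, Hi/C/H/s, Hi/C/T/p, Hi/C/T/s, Lo/L/H/p, Lo/L/H/s, Lo/L/T/p, Lo/L/T/s, Lo/C/H/p, Lo/C/H/s, Lo/C/T/p, Lo/C/T/s. Columns: yS, yE, xS, xE.
{Mid/L/H/p} → row (6,0) (7,7) (6,3) (6,3)
{Mid/L/H/s} → row (6,0) (1,8) (6,3) (6,3)
{Mid/L/T/p} → row (6,0) (7,7) (1,7) (1,7)
{Mid/L/T/s} → row (6,0) (1,8) (1,7) (1,7)
{Mid/C/H/p, Mid/C/H/s, Mid/C/T/p, Mid/C/T/s} → row (5,6) (5,6) (5,6) (5,6)
{Hi/L/H/p, Hi/L/H/s, Hi/L/T/p, Hi/L/T/s, Hi/C/H/p, Hi/C/H/s, Hi/C/T/p, Hi/C/T/s} → row (3,7) (3,7) (3,7) (3,7)
{Lo/L/H/p, Lo/L/H/s, Lo/L/T/p, Lo/L/T/s, Lo/C/H/p, Lo/C/H/s, Lo/C/T/p, Lo/C/T/s} → row (0,0) (0,0) (0,0) (0,0)
That's 7 distinct rows out of 24 strategies.

7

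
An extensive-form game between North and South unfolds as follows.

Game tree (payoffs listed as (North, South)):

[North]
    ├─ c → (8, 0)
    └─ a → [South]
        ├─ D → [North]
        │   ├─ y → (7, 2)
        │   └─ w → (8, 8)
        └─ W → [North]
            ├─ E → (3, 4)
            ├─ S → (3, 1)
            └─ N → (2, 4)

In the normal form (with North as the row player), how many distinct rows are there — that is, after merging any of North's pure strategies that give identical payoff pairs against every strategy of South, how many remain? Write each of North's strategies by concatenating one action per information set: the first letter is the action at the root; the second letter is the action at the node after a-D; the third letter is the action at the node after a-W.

North has 12 pure strategies: cyE, cyS, cyN, cwE, cwS, cwN, ayE, ayS, ayN, awE, awS, awN. Columns: D, W.
{cyE, cyS, cyN, cwE, cwS, cwN} → row (8,0) (8,0)
{ayE} → row (7,2) (3,4)
{ayS} → row (7,2) (3,1)
{ayN} → row (7,2) (2,4)
{awE} → row (8,8) (3,4)
{awS} → row (8,8) (3,1)
{awN} → row (8,8) (2,4)
That's 7 distinct rows out of 12 strategies.

7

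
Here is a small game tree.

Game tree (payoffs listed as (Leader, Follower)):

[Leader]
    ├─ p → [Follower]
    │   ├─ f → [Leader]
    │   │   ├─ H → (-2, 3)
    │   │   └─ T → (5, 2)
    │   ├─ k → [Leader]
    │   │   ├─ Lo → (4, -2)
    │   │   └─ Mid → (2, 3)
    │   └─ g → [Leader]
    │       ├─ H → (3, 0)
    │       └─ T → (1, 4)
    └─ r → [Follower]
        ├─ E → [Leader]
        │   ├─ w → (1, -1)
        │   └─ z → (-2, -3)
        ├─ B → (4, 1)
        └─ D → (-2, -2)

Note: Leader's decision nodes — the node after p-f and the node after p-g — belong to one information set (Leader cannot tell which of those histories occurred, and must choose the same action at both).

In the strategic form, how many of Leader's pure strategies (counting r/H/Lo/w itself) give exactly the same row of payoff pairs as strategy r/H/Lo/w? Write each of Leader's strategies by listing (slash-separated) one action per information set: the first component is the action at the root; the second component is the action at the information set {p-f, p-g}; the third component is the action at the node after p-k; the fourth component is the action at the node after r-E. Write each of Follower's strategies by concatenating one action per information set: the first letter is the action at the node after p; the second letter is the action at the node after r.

4

Row for r/H/Lo/w (columns fE, fB, fD, kE, kB, kD, gE, gB, gD): (1,-1) (4,1) (-2,-2) (1,-1) (4,1) (-2,-2) (1,-1) (4,1) (-2,-2).
Under r/H/Lo/w, Leader's choice at the information set {p-f, p-g} and at the node after p-k can never be reached regardless of what Follower does, so varying those choices leaves every outcome unchanged.
Holding the reachable choices fixed and varying the unreachable ones freely already gives 2 × 2 = 4 equivalent strategies.
No other strategy reproduces this row, so those 4 are the full class: r/H/Lo/w, r/H/Mid/w, r/T/Lo/w, r/T/Mid/w.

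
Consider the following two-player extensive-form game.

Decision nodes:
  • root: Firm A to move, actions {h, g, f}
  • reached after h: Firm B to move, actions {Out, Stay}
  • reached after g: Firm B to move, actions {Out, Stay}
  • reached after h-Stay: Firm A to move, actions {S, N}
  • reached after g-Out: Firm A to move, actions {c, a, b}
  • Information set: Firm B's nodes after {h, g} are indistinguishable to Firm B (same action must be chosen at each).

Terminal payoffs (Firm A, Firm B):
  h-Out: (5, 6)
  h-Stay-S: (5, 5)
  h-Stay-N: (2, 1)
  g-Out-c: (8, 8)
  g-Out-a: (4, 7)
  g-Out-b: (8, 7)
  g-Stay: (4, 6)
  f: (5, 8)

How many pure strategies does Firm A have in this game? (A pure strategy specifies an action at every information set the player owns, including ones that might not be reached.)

18

Firm A owns the root with actions {h, g, f} — three choices.
Firm A owns the node after h-Stay with actions {S, N} — two choices.
Firm A owns the node after g-Out with actions {c, a, b} — three choices.
A pure strategy fixes one action at each information set independently, so the count is the product 3 × 2 × 3 = 18.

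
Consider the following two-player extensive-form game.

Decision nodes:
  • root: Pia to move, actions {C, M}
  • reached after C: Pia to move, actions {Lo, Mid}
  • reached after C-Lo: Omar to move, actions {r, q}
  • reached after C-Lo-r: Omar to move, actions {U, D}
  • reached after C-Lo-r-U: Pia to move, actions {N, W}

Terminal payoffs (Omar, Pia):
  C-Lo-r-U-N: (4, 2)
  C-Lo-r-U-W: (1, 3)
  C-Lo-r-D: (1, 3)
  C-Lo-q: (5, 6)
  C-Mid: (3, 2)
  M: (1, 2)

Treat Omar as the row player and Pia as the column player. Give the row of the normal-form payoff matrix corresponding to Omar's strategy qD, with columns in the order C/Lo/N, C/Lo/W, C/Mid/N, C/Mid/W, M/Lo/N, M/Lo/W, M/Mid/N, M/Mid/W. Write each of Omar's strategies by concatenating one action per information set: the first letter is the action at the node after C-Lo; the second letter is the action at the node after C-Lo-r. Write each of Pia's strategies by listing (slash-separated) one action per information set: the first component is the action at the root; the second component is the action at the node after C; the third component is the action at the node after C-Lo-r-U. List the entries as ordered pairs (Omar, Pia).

(5,6) (5,6) (3,2) (3,2) (1,2) (1,2) (1,2) (1,2)

vs C/Lo/N: Pia plays C → Pia plays Lo at [C] → Omar plays q at [C-Lo] → (5, 6)
vs C/Lo/W: Pia plays C → Pia plays Lo at [C] → Omar plays q at [C-Lo] → (5, 6)
vs C/Mid/N: Pia plays C → Pia plays Mid at [C] → (3, 2)
vs C/Mid/W: Pia plays C → Pia plays Mid at [C] → (3, 2)
vs M/Lo/N: Pia plays M → (1, 2)
vs M/Lo/W: Pia plays M → (1, 2)
vs M/Mid/N: Pia plays M → (1, 2)
vs M/Mid/W: Pia plays M → (1, 2)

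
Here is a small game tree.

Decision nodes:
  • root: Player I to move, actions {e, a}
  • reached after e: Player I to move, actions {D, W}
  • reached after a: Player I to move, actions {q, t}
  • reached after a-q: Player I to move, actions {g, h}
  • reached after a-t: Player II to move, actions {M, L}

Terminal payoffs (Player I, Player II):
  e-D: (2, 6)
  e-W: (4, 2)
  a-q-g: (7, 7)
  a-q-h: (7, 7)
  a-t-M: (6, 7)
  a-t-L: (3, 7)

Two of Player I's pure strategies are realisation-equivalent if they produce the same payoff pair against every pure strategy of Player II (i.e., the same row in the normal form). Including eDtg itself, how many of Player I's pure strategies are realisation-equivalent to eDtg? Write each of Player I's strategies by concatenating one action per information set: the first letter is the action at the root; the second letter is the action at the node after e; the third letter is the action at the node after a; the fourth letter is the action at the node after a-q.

Row for eDtg (columns M, L): (2,6) (2,6).
Under eDtg, Player I's choice at the node after a and at the node after a-q can never be reached regardless of what Player II does, so varying those choices leaves every outcome unchanged.
Holding the reachable choices fixed and varying the unreachable ones freely already gives 2 × 2 = 4 equivalent strategies.
No other strategy reproduces this row, so those 4 are the full class: eDqg, eDqh, eDtg, eDth.

4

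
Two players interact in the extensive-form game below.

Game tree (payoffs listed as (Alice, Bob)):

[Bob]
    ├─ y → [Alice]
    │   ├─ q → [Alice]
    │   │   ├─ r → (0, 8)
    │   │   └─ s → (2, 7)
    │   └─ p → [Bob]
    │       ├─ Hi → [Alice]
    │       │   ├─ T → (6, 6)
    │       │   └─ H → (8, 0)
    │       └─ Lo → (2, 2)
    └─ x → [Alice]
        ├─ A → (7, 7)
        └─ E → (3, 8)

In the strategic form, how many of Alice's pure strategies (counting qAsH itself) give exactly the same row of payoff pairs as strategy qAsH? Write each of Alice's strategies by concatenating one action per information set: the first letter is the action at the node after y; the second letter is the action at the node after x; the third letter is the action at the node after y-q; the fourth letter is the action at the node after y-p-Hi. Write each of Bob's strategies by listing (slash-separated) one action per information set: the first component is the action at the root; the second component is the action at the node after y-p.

Row for qAsH (columns y/Hi, y/Lo, x/Hi, x/Lo): (2,7) (2,7) (7,7) (7,7).
Under qAsH, Alice's choice at the node after y-p-Hi can never be reached regardless of what Bob does, so varying those choices leaves every outcome unchanged.
Holding the reachable choices fixed and varying the unreachable one freely already gives 2 equivalent strategies.
No other strategy reproduces this row, so those 2 are the full class: qAsT, qAsH.

2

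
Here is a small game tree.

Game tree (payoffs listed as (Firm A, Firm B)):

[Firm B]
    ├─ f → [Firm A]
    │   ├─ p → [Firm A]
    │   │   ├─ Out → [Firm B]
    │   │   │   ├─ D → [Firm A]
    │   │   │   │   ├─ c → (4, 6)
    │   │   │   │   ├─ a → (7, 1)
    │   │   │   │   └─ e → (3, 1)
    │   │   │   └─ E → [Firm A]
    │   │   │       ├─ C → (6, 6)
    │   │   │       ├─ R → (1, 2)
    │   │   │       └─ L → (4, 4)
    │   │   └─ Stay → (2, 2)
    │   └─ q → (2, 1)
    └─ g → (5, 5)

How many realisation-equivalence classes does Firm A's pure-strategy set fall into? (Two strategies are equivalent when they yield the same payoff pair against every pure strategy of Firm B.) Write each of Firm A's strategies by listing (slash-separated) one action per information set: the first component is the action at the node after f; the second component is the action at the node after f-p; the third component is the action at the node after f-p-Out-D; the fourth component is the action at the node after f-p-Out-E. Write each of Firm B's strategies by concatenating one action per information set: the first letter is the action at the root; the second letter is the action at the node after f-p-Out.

Firm A has 36 pure strategies: p/Out/c/C, p/Out/c/R, p/Out/c/L, p/Out/a/C, p/Out/a/R, p/Out/a/L, p/Out/e/C, p/Out/e/R, p/Out/e/L, p/Stay/c/C, p/Stay/c/R, p/Stay/c/L, p/Stay/a/C, p/Stay/a/R, p/Stay/a/L, p/Stay/e/C, p/Stay/e/R, p/Stay/e/L, q/Out/c/C, q/Out/c/R, q/Out/c/L, q/Out/a/C, q/Out/a/R, q/Out/a/L, q/Out/e/C, q/Out/e/R, q/Out/e/L, q/Stay/c/C, q/Stay/c/R, q/Stay/c/L, q/Stay/a/C, q/Stay/a/R, q/Stay/a/L, q/Stay/e/C, q/Stay/e/R, q/Stay/e/L. Columns: fD, fE, gD, gE.
{p/Out/c/C} → row (4,6) (6,6) (5,5) (5,5)
{p/Out/c/R} → row (4,6) (1,2) (5,5) (5,5)
{p/Out/c/L} → row (4,6) (4,4) (5,5) (5,5)
{p/Out/a/C} → row (7,1) (6,6) (5,5) (5,5)
{p/Out/a/R} → row (7,1) (1,2) (5,5) (5,5)
{p/Out/a/L} → row (7,1) (4,4) (5,5) (5,5)
{p/Out/e/C} → row (3,1) (6,6) (5,5) (5,5)
{p/Out/e/R} → row (3,1) (1,2) (5,5) (5,5)
{p/Out/e/L} → row (3,1) (4,4) (5,5) (5,5)
{p/Stay/c/C, p/Stay/c/R, p/Stay/c/L, p/Stay/a/C, p/Stay/a/R, p/Stay/a/L, p/Stay/e/C, p/Stay/e/R, p/Stay/e/L} → row (2,2) (2,2) (5,5) (5,5)
{q/Out/c/C, q/Out/c/R, q/Out/c/L, q/Out/a/C, q/Out/a/R, q/Out/a/L, q/Out/e/C, q/Out/e/R, q/Out/e/L, q/Stay/c/C, q/Stay/c/R, q/Stay/c/L, q/Stay/a/C, q/Stay/a/R, q/Stay/a/L, q/Stay/e/C, q/Stay/e/R, q/Stay/e/L} → row (2,1) (2,1) (5,5) (5,5)
That's 11 distinct rows out of 36 strategies.

11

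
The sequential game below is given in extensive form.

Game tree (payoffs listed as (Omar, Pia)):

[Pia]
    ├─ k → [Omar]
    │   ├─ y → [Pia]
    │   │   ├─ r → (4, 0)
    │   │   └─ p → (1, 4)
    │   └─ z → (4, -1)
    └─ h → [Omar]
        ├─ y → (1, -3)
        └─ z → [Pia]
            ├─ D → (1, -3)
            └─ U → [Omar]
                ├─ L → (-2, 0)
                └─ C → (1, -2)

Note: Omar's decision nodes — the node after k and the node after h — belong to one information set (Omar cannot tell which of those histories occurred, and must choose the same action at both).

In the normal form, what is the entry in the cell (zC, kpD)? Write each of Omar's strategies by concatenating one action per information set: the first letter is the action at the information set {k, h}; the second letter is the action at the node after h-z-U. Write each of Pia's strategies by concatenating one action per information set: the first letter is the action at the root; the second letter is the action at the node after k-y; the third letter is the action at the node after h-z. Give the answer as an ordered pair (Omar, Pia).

Trace the play path from the root:
  Pia plays k
  Omar plays z at [k]
→ terminal payoff (4, -1).
(Omar's choice at the node after h-z-U is never reached on this path, so it doesn't affect the outcome.)

(4, -1)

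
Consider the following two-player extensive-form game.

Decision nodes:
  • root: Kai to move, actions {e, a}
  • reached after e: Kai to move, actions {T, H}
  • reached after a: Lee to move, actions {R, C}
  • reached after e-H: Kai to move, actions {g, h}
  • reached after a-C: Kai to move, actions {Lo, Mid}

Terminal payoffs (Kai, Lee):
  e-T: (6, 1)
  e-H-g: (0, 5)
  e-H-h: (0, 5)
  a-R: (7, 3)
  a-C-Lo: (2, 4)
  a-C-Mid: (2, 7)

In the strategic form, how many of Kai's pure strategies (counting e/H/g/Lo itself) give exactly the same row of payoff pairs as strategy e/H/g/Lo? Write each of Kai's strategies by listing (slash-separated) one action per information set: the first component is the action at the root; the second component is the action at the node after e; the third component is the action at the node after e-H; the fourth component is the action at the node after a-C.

4

Row for e/H/g/Lo (columns R, C): (0,5) (0,5).
Under e/H/g/Lo, Kai's choice at the node after a-C can never be reached regardless of what Lee does, so varying those choices leaves every outcome unchanged.
Holding the reachable choices fixed and varying the unreachable one freely already gives 2 equivalent strategies.
Checking the remaining rows, e/H/h/Lo, e/H/h/Mid also happen to give the same payoffs in every column, bringing the total to 4: e/H/g/Lo, e/H/g/Mid, e/H/h/Lo, e/H/h/Mid.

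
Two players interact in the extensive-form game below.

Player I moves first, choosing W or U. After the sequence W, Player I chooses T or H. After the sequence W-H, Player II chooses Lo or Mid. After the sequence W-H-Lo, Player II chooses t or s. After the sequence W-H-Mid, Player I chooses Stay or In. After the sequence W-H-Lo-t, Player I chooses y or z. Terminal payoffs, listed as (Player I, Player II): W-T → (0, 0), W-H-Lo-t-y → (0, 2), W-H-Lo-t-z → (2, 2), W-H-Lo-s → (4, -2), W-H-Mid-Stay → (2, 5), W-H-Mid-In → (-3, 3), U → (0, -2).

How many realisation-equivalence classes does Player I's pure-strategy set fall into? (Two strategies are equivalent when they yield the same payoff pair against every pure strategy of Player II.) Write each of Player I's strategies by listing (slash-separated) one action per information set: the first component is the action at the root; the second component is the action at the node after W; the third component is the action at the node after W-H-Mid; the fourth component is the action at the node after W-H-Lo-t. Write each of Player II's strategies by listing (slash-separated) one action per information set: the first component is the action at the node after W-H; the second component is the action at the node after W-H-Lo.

6

Player I has 16 pure strategies: W/T/Stay/y, W/T/Stay/z, W/T/In/y, W/T/In/z, W/H/Stay/y, W/H/Stay/z, W/H/In/y, W/H/In/z, U/T/Stay/y, U/T/Stay/z, U/T/In/y, U/T/In/z, U/H/Stay/y, U/H/Stay/z, U/H/In/y, U/H/In/z. Columns: Lo/t, Lo/s, Mid/t, Mid/s.
{W/T/Stay/y, W/T/Stay/z, W/T/In/y, W/T/In/z} → row (0,0) (0,0) (0,0) (0,0)
{W/H/Stay/y} → row (0,2) (4,-2) (2,5) (2,5)
{W/H/Stay/z} → row (2,2) (4,-2) (2,5) (2,5)
{W/H/In/y} → row (0,2) (4,-2) (-3,3) (-3,3)
{W/H/In/z} → row (2,2) (4,-2) (-3,3) (-3,3)
{U/T/Stay/y, U/T/Stay/z, U/T/In/y, U/T/In/z, U/H/Stay/y, U/H/Stay/z, U/H/In/y, U/H/In/z} → row (0,-2) (0,-2) (0,-2) (0,-2)
That's 6 distinct rows out of 16 strategies.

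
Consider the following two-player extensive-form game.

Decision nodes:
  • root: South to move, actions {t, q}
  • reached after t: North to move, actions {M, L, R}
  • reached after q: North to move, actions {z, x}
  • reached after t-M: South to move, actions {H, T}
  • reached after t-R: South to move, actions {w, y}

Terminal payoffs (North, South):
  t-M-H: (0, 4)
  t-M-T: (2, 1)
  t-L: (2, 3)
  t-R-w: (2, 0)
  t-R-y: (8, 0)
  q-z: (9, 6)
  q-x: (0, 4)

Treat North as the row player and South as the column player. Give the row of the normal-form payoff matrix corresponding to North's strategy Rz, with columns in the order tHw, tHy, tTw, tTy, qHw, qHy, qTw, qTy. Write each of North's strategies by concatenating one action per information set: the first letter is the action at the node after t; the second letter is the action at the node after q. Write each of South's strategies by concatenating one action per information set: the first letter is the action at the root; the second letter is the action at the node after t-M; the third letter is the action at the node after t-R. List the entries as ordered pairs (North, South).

vs tHw: South plays t → North plays R at [t] → South plays w at [t-R] → (2, 0)
vs tHy: South plays t → North plays R at [t] → South plays y at [t-R] → (8, 0)
vs tTw: South plays t → North plays R at [t] → South plays w at [t-R] → (2, 0)
vs tTy: South plays t → North plays R at [t] → South plays y at [t-R] → (8, 0)
vs qHw: South plays q → North plays z at [q] → (9, 6)
vs qHy: South plays q → North plays z at [q] → (9, 6)
vs qTw: South plays q → North plays z at [q] → (9, 6)
vs qTy: South plays q → North plays z at [q] → (9, 6)

(2,0) (8,0) (2,0) (8,0) (9,6) (9,6) (9,6) (9,6)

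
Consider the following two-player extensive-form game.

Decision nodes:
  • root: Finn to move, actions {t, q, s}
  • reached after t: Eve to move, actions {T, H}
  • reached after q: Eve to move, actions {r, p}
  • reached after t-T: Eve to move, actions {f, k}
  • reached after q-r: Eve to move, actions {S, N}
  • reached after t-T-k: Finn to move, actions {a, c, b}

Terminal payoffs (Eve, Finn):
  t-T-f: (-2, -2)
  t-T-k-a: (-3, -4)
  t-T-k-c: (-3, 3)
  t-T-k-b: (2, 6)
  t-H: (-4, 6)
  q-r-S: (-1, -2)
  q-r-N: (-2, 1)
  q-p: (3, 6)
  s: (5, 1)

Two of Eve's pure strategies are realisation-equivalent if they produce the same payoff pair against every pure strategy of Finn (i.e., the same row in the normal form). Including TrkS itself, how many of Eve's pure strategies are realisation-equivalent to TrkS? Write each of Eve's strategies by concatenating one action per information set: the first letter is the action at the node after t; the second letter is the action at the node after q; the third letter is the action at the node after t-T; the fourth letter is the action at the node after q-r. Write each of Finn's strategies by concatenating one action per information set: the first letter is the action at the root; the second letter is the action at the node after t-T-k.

1

Row for TrkS (columns ta, tc, tb, qa, qc, qb, sa, sc, sb): (-3,-4) (-3,3) (2,6) (-1,-2) (-1,-2) (-1,-2) (5,1) (5,1) (5,1).
Every one of Eve's information sets is on the play path for some reply by Finn when Eve follows TrkS.
Changing the action at any of them therefore changes at least one column, so only TrkS itself gives this row.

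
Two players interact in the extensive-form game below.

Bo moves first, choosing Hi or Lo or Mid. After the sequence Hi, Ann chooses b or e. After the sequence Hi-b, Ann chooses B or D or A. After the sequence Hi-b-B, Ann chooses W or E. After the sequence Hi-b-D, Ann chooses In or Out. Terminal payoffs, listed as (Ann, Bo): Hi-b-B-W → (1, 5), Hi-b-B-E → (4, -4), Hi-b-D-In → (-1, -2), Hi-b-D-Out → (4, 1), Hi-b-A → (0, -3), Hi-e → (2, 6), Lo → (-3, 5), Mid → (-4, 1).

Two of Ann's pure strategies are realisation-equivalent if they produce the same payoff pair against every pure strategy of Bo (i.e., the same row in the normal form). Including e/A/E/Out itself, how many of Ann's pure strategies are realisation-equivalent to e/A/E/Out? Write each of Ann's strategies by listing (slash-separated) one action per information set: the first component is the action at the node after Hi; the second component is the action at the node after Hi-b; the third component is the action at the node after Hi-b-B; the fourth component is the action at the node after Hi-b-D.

Row for e/A/E/Out (columns Hi, Lo, Mid): (2,6) (-3,5) (-4,1).
Under e/A/E/Out, Ann's choice at the node after Hi-b and at the node after Hi-b-B and at the node after Hi-b-D can never be reached regardless of what Bo does, so varying those choices leaves every outcome unchanged.
Holding the reachable choices fixed and varying the unreachable ones freely already gives 3 × 2 × 2 = 12 equivalent strategies.
No other strategy reproduces this row, so those 12 are the full class: e/B/W/In, e/B/W/Out, e/B/E/In, e/B/E/Out, e/D/W/In, e/D/W/Out, e/D/E/In, e/D/E/Out, e/A/W/In, e/A/W/Out, e/A/E/In, e/A/E/Out.

12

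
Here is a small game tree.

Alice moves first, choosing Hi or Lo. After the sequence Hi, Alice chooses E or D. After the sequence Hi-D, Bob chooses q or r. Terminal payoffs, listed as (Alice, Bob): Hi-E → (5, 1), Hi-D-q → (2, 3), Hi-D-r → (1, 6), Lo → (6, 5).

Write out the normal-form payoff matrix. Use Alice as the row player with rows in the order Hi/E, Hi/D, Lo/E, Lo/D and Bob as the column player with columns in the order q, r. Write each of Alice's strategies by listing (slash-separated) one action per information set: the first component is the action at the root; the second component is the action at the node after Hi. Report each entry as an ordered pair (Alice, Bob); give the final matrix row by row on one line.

            q        r
Hi/E    (5,1)    (5,1)
Hi/D    (2,3)    (1,6)
Lo/E    (6,5)    (6,5)
Lo/D    (6,5)    (6,5)

Hi/E: (5,1) (5,1) | Hi/D: (2,3) (1,6) | Lo/E: (6,5) (6,5) | Lo/D: (6,5) (6,5)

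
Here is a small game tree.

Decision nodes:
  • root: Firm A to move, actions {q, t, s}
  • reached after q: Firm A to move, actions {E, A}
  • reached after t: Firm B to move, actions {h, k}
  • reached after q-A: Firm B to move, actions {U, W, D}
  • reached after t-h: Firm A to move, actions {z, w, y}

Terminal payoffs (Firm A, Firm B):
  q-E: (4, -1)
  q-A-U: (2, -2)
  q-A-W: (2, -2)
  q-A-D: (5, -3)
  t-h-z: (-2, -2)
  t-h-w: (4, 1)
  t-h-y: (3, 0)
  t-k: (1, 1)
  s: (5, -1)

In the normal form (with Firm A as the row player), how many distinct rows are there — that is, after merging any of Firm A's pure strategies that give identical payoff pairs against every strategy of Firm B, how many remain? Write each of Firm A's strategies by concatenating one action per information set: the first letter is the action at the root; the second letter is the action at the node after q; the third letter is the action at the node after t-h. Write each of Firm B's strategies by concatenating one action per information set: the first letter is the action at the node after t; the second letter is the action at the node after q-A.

6

Firm A has 18 pure strategies: qEz, qEw, qEy, qAz, qAw, qAy, tEz, tEw, tEy, tAz, tAw, tAy, sEz, sEw, sEy, sAz, sAw, sAy. Columns: hU, hW, hD, kU, kW, kD.
{qEz, qEw, qEy} → row (4,-1) (4,-1) (4,-1) (4,-1) (4,-1) (4,-1)
{qAz, qAw, qAy} → row (2,-2) (2,-2) (5,-3) (2,-2) (2,-2) (5,-3)
{tEz, tAz} → row (-2,-2) (-2,-2) (-2,-2) (1,1) (1,1) (1,1)
{tEw, tAw} → row (4,1) (4,1) (4,1) (1,1) (1,1) (1,1)
{tEy, tAy} → row (3,0) (3,0) (3,0) (1,1) (1,1) (1,1)
{sEz, sEw, sEy, sAz, sAw, sAy} → row (5,-1) (5,-1) (5,-1) (5,-1) (5,-1) (5,-1)
That's 6 distinct rows out of 18 strategies.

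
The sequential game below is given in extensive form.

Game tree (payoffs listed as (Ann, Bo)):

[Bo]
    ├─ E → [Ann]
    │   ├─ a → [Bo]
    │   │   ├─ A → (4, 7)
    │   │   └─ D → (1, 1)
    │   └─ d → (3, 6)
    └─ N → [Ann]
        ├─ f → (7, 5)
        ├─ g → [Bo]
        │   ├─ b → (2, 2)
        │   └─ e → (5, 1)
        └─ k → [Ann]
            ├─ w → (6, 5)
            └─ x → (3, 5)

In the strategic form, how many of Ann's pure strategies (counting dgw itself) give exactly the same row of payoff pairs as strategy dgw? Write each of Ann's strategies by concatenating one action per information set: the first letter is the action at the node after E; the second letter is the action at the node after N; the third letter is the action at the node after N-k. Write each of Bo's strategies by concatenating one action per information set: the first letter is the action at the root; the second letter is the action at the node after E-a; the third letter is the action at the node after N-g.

2

Row for dgw (columns EAb, EAe, EDb, EDe, NAb, NAe, NDb, NDe): (3,6) (3,6) (3,6) (3,6) (2,2) (5,1) (2,2) (5,1).
Under dgw, Ann's choice at the node after N-k can never be reached regardless of what Bo does, so varying those choices leaves every outcome unchanged.
Holding the reachable choices fixed and varying the unreachable one freely already gives 2 equivalent strategies.
No other strategy reproduces this row, so those 2 are the full class: dgw, dgx.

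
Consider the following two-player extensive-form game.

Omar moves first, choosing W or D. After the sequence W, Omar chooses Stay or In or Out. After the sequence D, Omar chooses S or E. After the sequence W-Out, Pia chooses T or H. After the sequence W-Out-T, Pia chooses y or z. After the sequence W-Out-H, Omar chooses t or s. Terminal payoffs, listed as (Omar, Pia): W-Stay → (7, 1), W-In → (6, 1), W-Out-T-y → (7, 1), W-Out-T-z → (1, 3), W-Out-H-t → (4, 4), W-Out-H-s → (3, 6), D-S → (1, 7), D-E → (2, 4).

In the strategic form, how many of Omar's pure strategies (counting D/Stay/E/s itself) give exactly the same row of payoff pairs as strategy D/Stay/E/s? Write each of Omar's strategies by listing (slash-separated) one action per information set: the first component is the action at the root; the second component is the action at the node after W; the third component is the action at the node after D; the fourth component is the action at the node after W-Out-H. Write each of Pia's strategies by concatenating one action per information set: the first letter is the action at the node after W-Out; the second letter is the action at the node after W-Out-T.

Row for D/Stay/E/s (columns Ty, Tz, Hy, Hz): (2,4) (2,4) (2,4) (2,4).
Under D/Stay/E/s, Omar's choice at the node after W and at the node after W-Out-H can never be reached regardless of what Pia does, so varying those choices leaves every outcome unchanged.
Holding the reachable choices fixed and varying the unreachable ones freely already gives 3 × 2 = 6 equivalent strategies.
No other strategy reproduces this row, so those 6 are the full class: D/Stay/E/t, D/Stay/E/s, D/In/E/t, D/In/E/s, D/Out/E/t, D/Out/E/s.

6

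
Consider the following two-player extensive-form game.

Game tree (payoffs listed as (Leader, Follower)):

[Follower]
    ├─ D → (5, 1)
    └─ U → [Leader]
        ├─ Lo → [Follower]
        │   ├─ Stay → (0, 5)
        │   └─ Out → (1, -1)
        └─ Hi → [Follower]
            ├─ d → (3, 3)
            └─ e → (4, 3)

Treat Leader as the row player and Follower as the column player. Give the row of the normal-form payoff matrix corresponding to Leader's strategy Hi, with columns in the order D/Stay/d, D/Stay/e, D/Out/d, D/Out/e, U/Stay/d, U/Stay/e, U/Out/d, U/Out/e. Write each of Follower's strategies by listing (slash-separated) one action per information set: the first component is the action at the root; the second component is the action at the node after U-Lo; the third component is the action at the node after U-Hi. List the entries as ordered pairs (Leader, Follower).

(5,1) (5,1) (5,1) (5,1) (3,3) (4,3) (3,3) (4,3)

vs D/Stay/d: Follower plays D → (5, 1)
vs D/Stay/e: Follower plays D → (5, 1)
vs D/Out/d: Follower plays D → (5, 1)
vs D/Out/e: Follower plays D → (5, 1)
vs U/Stay/d: Follower plays U → Leader plays Hi at [U] → Follower plays d at [U-Hi] → (3, 3)
vs U/Stay/e: Follower plays U → Leader plays Hi at [U] → Follower plays e at [U-Hi] → (4, 3)
vs U/Out/d: Follower plays U → Leader plays Hi at [U] → Follower plays d at [U-Hi] → (3, 3)
vs U/Out/e: Follower plays U → Leader plays Hi at [U] → Follower plays e at [U-Hi] → (4, 3)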